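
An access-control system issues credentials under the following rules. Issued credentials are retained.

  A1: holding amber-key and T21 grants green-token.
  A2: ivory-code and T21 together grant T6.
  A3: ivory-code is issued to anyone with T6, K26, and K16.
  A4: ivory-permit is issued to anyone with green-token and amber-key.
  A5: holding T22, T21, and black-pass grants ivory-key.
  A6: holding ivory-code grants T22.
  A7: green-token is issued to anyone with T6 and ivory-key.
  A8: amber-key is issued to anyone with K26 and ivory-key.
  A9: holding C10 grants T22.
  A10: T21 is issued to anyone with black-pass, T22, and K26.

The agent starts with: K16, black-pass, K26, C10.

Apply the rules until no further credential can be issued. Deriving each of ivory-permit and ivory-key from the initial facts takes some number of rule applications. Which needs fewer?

ivory-key

ivory-key: Holding C10 grants T22 (A9). Holding black-pass, T22, and K26 grants T21 (A10). Holding T22, T21, and black-pass grants ivory-key (A5). [3 rule applications]
ivory-permit: Holding C10 grants T22 (A9). Holding black-pass, T22, and K26 grants T21 (A10). Holding T22, T21, and black-pass grants ivory-key (A5). Holding K26 and ivory-key grants amber-key (A8). Holding amber-key and T21 grants green-token (A1). Holding green-token and amber-key grants ivory-permit (A4). [6 rule applications]
ivory-key needs fewer.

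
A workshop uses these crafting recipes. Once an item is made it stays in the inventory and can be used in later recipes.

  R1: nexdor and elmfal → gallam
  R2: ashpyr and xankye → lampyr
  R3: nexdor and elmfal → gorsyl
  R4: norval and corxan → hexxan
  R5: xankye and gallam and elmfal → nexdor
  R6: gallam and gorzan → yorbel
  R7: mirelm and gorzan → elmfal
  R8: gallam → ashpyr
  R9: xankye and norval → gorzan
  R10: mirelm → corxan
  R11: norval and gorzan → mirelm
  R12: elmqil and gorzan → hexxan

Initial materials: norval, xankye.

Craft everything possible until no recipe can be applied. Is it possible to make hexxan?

Yes

xankye and norval → gorzan (R9).
Using R11, norval and gorzan make mirelm.
mirelm → corxan (R10).
norval and corxan → hexxan (R4).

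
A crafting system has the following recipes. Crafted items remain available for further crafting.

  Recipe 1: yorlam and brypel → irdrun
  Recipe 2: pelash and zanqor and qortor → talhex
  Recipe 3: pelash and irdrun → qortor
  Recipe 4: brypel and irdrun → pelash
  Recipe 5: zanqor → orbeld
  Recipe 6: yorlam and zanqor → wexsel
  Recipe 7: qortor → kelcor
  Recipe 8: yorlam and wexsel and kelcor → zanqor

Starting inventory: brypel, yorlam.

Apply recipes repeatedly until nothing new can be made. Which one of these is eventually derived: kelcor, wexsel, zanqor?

yorlam and brypel → irdrun (Recipe 1).
brypel and irdrun → pelash (Recipe 4).
pelash and irdrun → qortor (Recipe 3).
Using Recipe 7, qortor makes kelcor.
zanqor would need yorlam, wexsel, and kelcor (Recipe 8), but wexsel is never obtained. wexsel would need yorlam and zanqor (Recipe 6), but zanqor is never obtained.

kelcor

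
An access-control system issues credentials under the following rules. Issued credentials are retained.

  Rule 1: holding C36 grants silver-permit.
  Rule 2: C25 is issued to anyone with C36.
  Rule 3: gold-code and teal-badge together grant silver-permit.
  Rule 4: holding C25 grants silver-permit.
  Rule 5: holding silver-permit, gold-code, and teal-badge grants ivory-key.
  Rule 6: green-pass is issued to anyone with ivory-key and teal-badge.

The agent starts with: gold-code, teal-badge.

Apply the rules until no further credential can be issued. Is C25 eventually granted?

No

C25 would need C36 (Rule 2), but C36 is never granted.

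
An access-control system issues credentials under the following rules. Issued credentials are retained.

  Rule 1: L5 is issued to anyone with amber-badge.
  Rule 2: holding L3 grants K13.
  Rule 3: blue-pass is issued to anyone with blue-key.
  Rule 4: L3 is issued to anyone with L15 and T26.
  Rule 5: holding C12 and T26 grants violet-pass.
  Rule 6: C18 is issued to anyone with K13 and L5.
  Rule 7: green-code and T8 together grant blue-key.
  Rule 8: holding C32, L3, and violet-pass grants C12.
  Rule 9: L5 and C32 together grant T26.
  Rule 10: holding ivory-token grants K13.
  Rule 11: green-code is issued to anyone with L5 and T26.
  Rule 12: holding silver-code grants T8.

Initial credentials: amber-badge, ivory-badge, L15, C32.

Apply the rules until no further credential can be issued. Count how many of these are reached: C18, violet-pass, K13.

Holding amber-badge grants L5 (Rule 1).
Holding L5 and C32 grants T26 (Rule 9).
Holding L15 and T26 grants L3 (Rule 4).
Holding L3 grants K13 (Rule 2).
Holding K13 and L5 grants C18 (Rule 6).
C18: reached.
violet-pass would need C12 and T26 (Rule 5), but C12 is never granted.
K13: reached.
Reached: C18 and K13 — 2 of the 3.

2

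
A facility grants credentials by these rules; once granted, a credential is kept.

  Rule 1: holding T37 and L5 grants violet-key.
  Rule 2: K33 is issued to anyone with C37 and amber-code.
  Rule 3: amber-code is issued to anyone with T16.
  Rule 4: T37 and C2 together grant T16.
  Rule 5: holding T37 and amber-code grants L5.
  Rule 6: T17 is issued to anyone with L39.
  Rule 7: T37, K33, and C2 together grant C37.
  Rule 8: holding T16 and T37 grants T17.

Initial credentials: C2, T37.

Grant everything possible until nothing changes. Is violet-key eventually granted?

Yes

Holding T37 and C2 grants T16 (Rule 4).
Holding T16 grants amber-code (Rule 3).
Holding T37 and amber-code grants L5 (Rule 5).
Holding T37 and L5 grants violet-key (Rule 1).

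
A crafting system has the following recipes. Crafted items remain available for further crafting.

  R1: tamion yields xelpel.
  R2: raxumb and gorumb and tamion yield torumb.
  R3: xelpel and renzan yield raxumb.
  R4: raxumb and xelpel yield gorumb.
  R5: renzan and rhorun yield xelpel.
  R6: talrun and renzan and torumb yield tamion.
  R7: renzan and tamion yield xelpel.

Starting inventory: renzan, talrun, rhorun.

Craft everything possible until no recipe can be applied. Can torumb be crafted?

No

torumb would need raxumb, gorumb, and tamion (R2), but tamion is never obtained.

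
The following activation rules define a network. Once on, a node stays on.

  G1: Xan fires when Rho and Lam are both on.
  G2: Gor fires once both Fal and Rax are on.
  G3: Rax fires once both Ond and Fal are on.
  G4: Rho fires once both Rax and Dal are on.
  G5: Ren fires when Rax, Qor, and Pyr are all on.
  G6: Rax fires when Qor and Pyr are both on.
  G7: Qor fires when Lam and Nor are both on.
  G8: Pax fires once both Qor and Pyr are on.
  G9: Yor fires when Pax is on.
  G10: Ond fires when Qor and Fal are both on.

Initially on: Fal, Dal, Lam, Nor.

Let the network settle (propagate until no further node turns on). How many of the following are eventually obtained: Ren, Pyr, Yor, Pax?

Ren would need Rax, Qor, and Pyr (G5), but Pyr never turns on.
No rule produces Pyr, and it is not given.
Yor would need Pax (G9), but Pax never turns on.
Pax would need Qor and Pyr (G8), but Pyr never turns on.
None of the 4 are reached.

0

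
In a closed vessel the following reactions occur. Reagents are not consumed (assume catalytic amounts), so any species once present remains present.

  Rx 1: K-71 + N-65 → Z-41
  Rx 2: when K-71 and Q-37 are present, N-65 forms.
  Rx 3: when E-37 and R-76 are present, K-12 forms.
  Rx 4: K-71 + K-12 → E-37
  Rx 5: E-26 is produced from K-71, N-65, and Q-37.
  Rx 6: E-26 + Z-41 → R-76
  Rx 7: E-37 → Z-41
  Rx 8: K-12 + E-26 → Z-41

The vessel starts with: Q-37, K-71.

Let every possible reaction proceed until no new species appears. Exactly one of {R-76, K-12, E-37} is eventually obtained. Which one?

R-76

K-71 and Q-37 present → N-65 forms (Rx 2).
K-71 and N-65 present → Z-41 forms (Rx 1).
K-71, N-65, and Q-37 present → E-26 forms (Rx 5).
E-26 and Z-41 present → R-76 forms (Rx 6).
E-37 would need K-71 and K-12 (Rx 4), but K-12 never forms. K-12 would need E-37 and R-76 (Rx 3), but E-37 never forms.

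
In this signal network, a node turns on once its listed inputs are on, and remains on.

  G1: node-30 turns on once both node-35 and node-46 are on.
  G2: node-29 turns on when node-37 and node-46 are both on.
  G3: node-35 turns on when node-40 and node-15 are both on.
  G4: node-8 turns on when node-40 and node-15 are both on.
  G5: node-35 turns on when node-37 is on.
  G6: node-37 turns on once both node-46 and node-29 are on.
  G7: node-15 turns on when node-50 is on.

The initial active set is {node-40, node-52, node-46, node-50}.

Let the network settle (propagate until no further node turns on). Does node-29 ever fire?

node-29 would need node-37 and node-46 (G2), but node-37 never turns on.

No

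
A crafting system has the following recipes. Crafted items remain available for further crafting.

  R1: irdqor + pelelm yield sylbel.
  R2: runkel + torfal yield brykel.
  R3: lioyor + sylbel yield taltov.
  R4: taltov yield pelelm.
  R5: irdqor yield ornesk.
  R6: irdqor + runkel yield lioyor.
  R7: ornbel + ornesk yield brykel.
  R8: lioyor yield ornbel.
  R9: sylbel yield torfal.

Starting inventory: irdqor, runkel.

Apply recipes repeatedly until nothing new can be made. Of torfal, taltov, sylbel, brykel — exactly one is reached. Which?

irdqor + runkel → lioyor (R6).
Using R5, irdqor makes ornesk.
Using R8, lioyor makes ornbel.
ornbel + ornesk → brykel (R7).
sylbel would need irdqor and pelelm (R1), but pelelm is never obtained. torfal would need sylbel (R9), but sylbel is never obtained. taltov would need lioyor and sylbel (R3), but sylbel is never obtained.

brykel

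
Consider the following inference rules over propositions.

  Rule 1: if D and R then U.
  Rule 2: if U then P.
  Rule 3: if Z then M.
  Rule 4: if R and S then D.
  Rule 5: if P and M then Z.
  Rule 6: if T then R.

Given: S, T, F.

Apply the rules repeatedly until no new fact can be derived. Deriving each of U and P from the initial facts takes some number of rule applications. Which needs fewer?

U: T holds, so R follows (Rule 6). R and S hold, so D follows (Rule 4). D and R hold, so U follows (Rule 1). [3 rule applications]
P: T holds, so R follows (Rule 6). R and S hold, so D follows (Rule 4). From D and R, Rule 1 gives U. From U, Rule 2 gives P. [4 rule applications]
U needs fewer.

U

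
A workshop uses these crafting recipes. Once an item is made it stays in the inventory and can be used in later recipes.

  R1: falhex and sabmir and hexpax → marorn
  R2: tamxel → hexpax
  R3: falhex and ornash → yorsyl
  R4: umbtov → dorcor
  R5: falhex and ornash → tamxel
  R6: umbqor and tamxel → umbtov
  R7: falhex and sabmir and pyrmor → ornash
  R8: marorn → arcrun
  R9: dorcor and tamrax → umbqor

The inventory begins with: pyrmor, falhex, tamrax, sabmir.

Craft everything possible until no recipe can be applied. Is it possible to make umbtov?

No

umbtov would need umbqor and tamxel (R6), but umbqor is never obtained.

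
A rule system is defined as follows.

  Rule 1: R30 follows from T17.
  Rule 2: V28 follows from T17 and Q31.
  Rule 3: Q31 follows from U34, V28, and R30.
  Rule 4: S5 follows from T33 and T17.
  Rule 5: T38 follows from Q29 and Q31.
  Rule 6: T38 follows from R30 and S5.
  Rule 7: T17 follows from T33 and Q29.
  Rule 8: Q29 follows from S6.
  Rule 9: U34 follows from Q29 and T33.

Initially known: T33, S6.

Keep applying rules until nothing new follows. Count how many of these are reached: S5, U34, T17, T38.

From S6, Rule 8 gives Q29.
Q29 and T33 hold, so U34 follows (Rule 9).
From T33 and Q29, Rule 7 gives T17.
From T33 and T17, Rule 4 gives S5.
T17 holds, so R30 follows (Rule 1).
From R30 and S5, Rule 6 gives T38.
S5: reached.
U34: reached.
T17: reached.
T38: reached.
All 4 are reached.

4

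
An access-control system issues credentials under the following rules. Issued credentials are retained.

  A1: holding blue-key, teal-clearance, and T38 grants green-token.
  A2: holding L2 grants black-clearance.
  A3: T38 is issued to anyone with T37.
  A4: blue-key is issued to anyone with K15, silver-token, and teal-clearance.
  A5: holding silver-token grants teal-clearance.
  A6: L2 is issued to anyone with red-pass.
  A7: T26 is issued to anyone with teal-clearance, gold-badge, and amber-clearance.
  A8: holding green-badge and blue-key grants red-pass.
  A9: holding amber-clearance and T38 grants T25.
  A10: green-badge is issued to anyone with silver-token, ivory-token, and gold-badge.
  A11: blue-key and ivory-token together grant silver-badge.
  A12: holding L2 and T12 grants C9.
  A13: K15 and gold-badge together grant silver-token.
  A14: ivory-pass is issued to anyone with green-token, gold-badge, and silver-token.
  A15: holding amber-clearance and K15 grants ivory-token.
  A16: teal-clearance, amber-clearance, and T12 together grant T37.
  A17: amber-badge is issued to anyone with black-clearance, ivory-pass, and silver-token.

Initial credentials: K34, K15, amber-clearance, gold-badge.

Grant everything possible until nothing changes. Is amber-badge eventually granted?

No

amber-badge would need black-clearance, ivory-pass, and silver-token (A17), but ivory-pass is never granted.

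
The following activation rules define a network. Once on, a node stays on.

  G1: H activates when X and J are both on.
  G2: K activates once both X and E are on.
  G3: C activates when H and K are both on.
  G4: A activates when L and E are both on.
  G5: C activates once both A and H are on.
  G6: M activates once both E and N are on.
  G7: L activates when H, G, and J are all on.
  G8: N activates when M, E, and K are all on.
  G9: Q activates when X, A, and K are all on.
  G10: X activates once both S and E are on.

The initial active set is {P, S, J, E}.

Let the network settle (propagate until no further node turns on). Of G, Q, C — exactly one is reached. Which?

S and E are on, so X activates (G10).
G2: X and E on → K on.
X and J are on, so H activates (G1).
H and K are on, so C activates (G3).
No rule produces G, and it is not given. Q would need X, A, and K (G9), but A never turns on.

C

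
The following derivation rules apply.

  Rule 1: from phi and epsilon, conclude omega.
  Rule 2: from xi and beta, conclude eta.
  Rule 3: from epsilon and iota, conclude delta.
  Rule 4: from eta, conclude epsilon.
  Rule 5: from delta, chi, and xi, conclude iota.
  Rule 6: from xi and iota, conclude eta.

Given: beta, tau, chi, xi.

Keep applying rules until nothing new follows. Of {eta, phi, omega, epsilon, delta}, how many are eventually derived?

From xi and beta, Rule 2 gives eta.
From eta, Rule 4 gives epsilon.
eta: reached.
No rule produces phi, and it is not given.
omega would need phi and epsilon (Rule 1), but phi is never established.
epsilon: reached.
delta would need epsilon and iota (Rule 3), but iota is never established.
Reached: eta and epsilon — 2 of the 5.

2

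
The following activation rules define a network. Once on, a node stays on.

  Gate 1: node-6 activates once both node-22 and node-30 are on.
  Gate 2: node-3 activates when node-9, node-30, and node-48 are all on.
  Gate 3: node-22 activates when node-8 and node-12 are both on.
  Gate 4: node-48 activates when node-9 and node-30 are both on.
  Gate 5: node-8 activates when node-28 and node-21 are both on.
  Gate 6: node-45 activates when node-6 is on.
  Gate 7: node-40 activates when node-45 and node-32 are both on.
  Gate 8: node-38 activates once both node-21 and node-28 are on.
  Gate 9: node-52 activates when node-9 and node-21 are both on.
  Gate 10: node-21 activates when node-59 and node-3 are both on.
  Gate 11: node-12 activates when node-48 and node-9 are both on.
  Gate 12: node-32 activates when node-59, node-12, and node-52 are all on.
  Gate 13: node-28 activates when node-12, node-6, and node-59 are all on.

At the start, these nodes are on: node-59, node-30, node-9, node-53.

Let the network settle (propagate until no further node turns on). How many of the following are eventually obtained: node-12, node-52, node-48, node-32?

4

Gate 4: node-9 and node-30 on → node-48 on.
node-9, node-30, and node-48 are on, so node-3 activates (Gate 2).
node-48 and node-9 are on, so node-12 activates (Gate 11).
Gate 10: node-59 and node-3 on → node-21 on.
node-9 and node-21 are on, so node-52 activates (Gate 9).
Gate 12: node-59, node-12, and node-52 on → node-32 on.
node-12: reached.
node-52: reached.
node-48: reached.
node-32: reached.
All 4 are reached.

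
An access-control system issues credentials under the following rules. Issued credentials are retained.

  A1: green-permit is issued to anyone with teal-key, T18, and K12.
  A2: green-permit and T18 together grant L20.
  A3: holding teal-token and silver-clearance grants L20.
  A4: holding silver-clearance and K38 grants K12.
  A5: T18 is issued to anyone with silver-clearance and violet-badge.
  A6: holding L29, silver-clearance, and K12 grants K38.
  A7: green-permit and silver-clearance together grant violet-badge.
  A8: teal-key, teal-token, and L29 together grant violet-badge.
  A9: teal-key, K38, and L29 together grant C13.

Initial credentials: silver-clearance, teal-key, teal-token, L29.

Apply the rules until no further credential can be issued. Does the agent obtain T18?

Yes

Holding teal-key, teal-token, and L29 grants violet-badge (A8).
Holding silver-clearance and violet-badge grants T18 (A5).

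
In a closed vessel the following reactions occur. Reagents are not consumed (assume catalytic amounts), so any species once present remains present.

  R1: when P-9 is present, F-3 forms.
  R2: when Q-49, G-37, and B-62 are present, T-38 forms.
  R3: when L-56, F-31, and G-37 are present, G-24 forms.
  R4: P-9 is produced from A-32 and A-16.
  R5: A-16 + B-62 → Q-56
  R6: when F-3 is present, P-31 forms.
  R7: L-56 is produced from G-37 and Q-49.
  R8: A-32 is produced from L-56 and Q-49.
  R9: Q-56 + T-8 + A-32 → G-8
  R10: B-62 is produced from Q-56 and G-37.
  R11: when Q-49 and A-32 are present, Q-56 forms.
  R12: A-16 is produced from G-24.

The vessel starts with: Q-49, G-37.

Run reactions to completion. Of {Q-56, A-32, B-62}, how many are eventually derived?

3

G-37 and Q-49 present → L-56 forms (R7).
L-56 and Q-49 present → A-32 forms (R8).
Q-49 and A-32 present → Q-56 forms (R11).
Q-56 and G-37 present → B-62 forms (R10).
Q-56: reached.
A-32: reached.
B-62: reached.
All 3 are reached.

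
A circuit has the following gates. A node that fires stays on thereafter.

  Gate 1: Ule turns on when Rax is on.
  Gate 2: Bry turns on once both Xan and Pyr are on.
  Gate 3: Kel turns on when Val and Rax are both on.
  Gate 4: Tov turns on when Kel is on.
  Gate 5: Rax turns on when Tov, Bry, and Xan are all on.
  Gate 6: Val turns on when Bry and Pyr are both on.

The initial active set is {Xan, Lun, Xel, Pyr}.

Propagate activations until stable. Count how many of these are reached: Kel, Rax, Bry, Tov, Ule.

1

Xan and Pyr are on, so Bry turns on (Gate 2).
Kel would need Val and Rax (Gate 3), but Rax never turns on.
Rax would need Tov, Bry, and Xan (Gate 5), but Tov never turns on.
Bry: reached.
Tov would need Kel (Gate 4), but Kel never turns on.
Ule would need Rax (Gate 1), but Rax never turns on.
Reached: Bry — 1 of the 5.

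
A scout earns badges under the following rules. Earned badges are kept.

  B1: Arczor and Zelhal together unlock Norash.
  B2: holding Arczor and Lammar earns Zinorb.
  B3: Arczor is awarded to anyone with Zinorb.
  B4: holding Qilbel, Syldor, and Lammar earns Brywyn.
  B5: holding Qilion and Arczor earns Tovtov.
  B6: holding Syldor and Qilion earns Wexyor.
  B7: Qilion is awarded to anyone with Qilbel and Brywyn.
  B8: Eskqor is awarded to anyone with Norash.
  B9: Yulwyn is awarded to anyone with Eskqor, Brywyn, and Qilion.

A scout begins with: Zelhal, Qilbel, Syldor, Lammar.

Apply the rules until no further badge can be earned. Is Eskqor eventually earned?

No

Eskqor would need Norash (B8), but Norash is never earned.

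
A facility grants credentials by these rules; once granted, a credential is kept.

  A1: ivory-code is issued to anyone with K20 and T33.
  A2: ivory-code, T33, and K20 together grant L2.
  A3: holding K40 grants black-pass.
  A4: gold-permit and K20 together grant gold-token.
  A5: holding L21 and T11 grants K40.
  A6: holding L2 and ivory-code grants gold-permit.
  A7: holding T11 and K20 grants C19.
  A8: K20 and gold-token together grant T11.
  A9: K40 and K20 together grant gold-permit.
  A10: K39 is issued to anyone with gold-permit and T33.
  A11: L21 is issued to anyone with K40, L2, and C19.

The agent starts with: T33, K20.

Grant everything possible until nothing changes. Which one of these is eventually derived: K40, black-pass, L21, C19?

Holding K20 and T33 grants ivory-code (A1).
Holding ivory-code, T33, and K20 grants L2 (A2).
Holding L2 and ivory-code grants gold-permit (A6).
Holding gold-permit and K20 grants gold-token (A4).
Holding K20 and gold-token grants T11 (A8).
Holding T11 and K20 grants C19 (A7).
black-pass would need K40 (A3), but K40 is never granted. L21 would need K40, L2, and C19 (A11), but K40 is never granted. K40 would need L21 and T11 (A5), but L21 is never granted.

C19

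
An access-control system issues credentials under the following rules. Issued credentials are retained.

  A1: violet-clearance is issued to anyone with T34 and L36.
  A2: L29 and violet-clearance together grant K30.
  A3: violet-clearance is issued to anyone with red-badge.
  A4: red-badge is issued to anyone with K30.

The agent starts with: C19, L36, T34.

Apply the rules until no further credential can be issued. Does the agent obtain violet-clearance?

Holding T34 and L36 grants violet-clearance (A1).

Yes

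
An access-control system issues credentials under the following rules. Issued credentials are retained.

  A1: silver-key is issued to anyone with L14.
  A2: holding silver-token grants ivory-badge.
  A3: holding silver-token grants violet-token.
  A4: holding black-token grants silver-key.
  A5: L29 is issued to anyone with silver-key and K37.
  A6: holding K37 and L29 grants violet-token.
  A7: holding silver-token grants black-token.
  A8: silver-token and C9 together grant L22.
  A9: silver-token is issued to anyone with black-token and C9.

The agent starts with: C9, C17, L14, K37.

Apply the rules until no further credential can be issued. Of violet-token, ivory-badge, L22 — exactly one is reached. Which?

Holding L14 grants silver-key (A1).
Holding silver-key and K37 grants L29 (A5).
Holding K37 and L29 grants violet-token (A6).
L22 would need silver-token and C9 (A8), but silver-token is never granted. ivory-badge would need silver-token (A2), but silver-token is never granted.

violet-token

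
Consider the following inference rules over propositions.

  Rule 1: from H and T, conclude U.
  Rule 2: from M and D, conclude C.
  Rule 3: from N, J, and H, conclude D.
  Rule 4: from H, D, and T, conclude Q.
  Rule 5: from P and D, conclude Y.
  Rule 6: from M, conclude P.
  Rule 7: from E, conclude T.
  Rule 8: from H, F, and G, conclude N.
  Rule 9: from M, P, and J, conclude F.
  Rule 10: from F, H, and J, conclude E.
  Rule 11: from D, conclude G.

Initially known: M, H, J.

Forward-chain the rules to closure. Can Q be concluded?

Q would need H, D, and T (Rule 4), but D is never established.

No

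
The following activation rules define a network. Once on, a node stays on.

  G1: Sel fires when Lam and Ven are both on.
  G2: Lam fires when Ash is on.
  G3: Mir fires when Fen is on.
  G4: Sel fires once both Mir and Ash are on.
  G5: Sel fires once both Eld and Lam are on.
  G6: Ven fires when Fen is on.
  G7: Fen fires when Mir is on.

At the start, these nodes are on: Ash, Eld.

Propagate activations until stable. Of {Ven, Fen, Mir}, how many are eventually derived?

Ven would need Fen (G6), but Fen never turns on.
Fen would need Mir (G7), but Mir never turns on.
Mir would need Fen (G3), but Fen never turns on.
None of the 3 are reached.

0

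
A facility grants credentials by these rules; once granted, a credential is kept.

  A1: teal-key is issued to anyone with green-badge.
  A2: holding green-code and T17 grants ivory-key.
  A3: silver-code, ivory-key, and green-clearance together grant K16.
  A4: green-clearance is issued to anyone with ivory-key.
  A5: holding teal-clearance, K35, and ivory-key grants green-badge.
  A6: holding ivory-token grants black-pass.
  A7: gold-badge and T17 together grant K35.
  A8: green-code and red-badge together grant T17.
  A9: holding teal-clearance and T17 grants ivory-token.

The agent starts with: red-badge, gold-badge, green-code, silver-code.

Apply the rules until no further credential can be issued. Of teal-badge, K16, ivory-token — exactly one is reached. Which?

K16

Holding green-code and red-badge grants T17 (A8).
Holding green-code and T17 grants ivory-key (A2).
Holding ivory-key grants green-clearance (A4).
Holding silver-code, ivory-key, and green-clearance grants K16 (A3).
No rule produces teal-badge, and it is not given. ivory-token would need teal-clearance and T17 (A9), but teal-clearance is never granted.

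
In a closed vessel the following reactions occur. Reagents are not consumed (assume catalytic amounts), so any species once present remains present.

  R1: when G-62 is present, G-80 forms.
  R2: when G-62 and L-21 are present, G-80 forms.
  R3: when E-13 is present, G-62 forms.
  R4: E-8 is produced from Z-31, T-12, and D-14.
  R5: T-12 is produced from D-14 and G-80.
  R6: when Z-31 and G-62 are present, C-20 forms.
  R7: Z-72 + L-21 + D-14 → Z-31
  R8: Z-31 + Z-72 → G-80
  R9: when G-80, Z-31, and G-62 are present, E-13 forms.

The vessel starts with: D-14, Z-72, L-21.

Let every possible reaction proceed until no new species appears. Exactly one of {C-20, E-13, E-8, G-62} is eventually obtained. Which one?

E-8

Z-72, L-21, and D-14 present → Z-31 forms (R7).
Z-31 and Z-72 present → G-80 forms (R8).
D-14 and G-80 present → T-12 forms (R5).
Z-31, T-12, and D-14 present → E-8 forms (R4).
C-20 would need Z-31 and G-62 (R6), but G-62 never forms. E-13 would need G-80, Z-31, and G-62 (R9), but G-62 never forms. G-62 would need E-13 (R3), but E-13 never forms.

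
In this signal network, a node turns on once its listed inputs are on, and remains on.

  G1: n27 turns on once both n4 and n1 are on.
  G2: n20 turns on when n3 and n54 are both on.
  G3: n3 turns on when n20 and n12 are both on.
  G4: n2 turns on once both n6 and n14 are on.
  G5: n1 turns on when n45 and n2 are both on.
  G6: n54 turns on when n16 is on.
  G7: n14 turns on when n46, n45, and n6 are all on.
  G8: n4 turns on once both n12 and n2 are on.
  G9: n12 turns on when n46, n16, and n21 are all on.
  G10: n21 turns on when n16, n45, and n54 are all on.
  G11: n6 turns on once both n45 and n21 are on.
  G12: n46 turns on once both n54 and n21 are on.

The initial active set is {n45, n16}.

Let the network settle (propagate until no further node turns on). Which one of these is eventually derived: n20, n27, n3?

n27

G6: n16 on → n54 on.
G10: n16, n45, and n54 on → n21 on.
G11: n45 and n21 on → n6 on.
n54 and n21 are on, so n46 turns on (G12).
G9: n46, n16, and n21 on → n12 on.
n46, n45, and n6 are on, so n14 turns on (G7).
G4: n6 and n14 on → n2 on.
n45 and n2 are on, so n1 turns on (G5).
G8: n12 and n2 on → n4 on.
n4 and n1 are on, so n27 turns on (G1).
n20 would need n3 and n54 (G2), but n3 never turns on. n3 would need n20 and n12 (G3), but n20 never turns on.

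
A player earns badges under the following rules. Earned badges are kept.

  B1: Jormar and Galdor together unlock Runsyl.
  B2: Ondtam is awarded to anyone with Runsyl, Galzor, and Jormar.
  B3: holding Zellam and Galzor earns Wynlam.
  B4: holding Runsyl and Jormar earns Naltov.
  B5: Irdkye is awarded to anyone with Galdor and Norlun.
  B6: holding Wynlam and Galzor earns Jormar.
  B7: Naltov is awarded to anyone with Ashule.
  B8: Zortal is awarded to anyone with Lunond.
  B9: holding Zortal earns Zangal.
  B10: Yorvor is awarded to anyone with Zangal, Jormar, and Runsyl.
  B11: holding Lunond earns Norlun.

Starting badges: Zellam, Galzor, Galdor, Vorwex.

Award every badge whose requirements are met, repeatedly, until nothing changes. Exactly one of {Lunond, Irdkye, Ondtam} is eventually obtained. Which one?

With Zellam and Galzor, Wynlam is earned (B3).
With Wynlam and Galzor, Jormar is earned (B6).
With Jormar and Galdor, Runsyl is earned (B1).
With Runsyl, Galzor, and Jormar, Ondtam is earned (B2).
Irdkye would need Galdor and Norlun (B5), but Norlun is never earned. No rule produces Lunond, and it is not given.

Ondtam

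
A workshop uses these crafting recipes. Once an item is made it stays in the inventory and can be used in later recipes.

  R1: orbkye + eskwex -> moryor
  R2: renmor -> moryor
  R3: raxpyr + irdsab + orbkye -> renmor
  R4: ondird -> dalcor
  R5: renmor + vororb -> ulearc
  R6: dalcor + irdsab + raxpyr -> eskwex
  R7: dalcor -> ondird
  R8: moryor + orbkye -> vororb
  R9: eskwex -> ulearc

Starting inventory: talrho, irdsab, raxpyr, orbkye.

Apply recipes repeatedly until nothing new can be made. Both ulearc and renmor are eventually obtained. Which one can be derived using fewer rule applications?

renmor: Using R3, raxpyr, irdsab, and orbkye make renmor. [1 rule application]
ulearc: Using R3, raxpyr, irdsab, and orbkye make renmor. renmor -> moryor (R2). Using R8, moryor and orbkye make vororb. renmor + vororb -> ulearc (R5). [4 rule applications]
renmor needs fewer.

renmor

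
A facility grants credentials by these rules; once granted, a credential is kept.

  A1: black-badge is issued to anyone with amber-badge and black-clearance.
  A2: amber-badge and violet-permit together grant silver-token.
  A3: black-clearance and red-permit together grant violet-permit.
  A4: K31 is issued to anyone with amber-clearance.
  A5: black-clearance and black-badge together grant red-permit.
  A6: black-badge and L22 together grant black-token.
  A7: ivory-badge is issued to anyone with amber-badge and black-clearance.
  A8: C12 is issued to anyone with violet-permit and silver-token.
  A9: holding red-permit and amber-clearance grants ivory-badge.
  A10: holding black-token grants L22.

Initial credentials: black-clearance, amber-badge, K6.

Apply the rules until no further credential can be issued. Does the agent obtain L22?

No

L22 would need black-token (A10), but black-token is never granted.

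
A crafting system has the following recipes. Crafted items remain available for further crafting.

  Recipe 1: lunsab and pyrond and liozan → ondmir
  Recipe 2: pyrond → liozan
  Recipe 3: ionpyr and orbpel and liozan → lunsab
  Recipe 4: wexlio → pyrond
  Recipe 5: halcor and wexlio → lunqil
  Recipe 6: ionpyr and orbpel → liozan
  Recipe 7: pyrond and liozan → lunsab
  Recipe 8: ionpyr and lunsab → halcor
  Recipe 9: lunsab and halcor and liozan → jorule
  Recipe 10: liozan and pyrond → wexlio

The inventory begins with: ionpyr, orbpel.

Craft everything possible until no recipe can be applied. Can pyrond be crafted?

No

pyrond would need wexlio (Recipe 4), but wexlio is never obtained.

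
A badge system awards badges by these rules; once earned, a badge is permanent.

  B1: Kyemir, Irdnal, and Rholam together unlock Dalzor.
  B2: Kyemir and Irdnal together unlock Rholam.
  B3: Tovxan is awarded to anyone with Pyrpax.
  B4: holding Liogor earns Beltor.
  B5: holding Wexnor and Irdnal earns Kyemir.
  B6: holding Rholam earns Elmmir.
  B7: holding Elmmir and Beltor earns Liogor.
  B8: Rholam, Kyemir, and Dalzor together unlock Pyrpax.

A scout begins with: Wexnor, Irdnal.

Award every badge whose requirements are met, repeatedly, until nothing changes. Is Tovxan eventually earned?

With Wexnor and Irdnal, Kyemir is earned (B5).
With Kyemir and Irdnal, Rholam is earned (B2).
With Kyemir, Irdnal, and Rholam, Dalzor is earned (B1).
With Rholam, Kyemir, and Dalzor, Pyrpax is earned (B8).
With Pyrpax, Tovxan is earned (B3).

Yes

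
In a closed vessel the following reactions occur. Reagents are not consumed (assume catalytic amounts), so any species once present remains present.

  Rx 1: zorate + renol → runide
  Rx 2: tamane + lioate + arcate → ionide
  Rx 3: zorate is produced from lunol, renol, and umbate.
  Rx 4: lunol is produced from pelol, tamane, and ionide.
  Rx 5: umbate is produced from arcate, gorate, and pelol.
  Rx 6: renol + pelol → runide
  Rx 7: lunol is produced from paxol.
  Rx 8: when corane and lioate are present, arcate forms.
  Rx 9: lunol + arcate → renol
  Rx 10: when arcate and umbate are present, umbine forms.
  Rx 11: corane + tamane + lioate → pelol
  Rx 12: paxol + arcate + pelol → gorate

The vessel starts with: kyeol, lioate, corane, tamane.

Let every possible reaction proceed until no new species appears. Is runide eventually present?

corane and lioate present → arcate forms (Rx 8).
corane, tamane, and lioate present → pelol forms (Rx 11).
tamane, lioate, and arcate present → ionide forms (Rx 2).
pelol, tamane, and ionide present → lunol forms (Rx 4).
lunol and arcate present → renol forms (Rx 9).
renol and pelol present → runide forms (Rx 6).

Yes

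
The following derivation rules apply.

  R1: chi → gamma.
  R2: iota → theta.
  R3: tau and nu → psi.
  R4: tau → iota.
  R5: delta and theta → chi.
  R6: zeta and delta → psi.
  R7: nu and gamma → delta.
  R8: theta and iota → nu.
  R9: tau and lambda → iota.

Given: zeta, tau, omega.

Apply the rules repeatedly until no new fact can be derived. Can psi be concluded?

Yes

tau holds, so iota follows (R4).
From iota, R2 gives theta.
theta and iota hold, so nu follows (R8).
tau and nu hold, so psi follows (R3).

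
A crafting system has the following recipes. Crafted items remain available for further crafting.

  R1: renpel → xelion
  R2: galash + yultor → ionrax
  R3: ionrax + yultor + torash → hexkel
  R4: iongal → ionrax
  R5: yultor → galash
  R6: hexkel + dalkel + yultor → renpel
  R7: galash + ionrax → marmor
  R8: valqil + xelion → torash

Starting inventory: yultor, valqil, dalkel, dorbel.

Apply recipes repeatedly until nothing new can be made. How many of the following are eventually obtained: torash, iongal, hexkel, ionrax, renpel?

Using R5, yultor makes galash.
galash + yultor → ionrax (R2).
torash would need valqil and xelion (R8), but xelion is never obtained.
No rule produces iongal, and it is not given.
hexkel would need ionrax, yultor, and torash (R3), but torash is never obtained.
ionrax: reached.
renpel would need hexkel, dalkel, and yultor (R6), but hexkel is never obtained.
Reached: ionrax — 1 of the 5.

1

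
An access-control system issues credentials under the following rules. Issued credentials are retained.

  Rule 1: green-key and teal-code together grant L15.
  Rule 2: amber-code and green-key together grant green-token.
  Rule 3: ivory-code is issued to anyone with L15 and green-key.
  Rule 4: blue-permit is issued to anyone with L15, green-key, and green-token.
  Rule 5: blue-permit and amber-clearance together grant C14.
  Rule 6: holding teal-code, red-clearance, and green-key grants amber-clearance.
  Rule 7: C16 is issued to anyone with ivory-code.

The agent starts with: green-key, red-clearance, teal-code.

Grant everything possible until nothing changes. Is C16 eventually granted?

Yes

Holding green-key and teal-code grants L15 (Rule 1).
Holding L15 and green-key grants ivory-code (Rule 3).
Holding ivory-code grants C16 (Rule 7).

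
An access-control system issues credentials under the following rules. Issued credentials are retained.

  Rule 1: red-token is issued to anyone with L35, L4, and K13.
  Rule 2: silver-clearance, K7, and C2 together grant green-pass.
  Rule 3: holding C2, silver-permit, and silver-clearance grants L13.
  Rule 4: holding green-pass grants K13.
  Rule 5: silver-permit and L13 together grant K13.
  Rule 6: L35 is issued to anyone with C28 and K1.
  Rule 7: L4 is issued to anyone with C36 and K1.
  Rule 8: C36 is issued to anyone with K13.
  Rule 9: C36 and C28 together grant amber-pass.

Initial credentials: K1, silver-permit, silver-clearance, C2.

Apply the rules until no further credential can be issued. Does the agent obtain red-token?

No

red-token would need L35, L4, and K13 (Rule 1), but L35 is never granted.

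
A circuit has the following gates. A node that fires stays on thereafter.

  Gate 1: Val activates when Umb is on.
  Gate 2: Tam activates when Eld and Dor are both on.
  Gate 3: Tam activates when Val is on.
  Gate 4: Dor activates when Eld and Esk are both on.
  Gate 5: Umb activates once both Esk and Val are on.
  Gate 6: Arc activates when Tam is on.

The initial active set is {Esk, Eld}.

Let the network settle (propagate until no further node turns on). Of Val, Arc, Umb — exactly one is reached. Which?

Arc

Eld and Esk are on, so Dor activates (Gate 4).
Eld and Dor are on, so Tam activates (Gate 2).
Tam is on, so Arc activates (Gate 6).
Umb would need Esk and Val (Gate 5), but Val never turns on. Val would need Umb (Gate 1), but Umb never turns on.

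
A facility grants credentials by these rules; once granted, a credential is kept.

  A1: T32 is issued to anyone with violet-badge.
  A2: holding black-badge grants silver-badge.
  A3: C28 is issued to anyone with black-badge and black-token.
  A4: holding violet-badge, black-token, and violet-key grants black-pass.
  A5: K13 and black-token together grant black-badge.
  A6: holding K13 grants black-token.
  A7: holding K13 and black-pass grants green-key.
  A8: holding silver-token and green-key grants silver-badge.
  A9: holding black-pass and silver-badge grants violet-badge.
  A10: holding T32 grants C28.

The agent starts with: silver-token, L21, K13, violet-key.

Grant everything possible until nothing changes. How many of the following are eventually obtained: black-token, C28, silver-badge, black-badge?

4

Holding K13 grants black-token (A6).
Holding K13 and black-token grants black-badge (A5).
Holding black-badge and black-token grants C28 (A3).
Holding black-badge grants silver-badge (A2).
black-token: reached.
C28: reached.
silver-badge: reached.
black-badge: reached.
All 4 are reached.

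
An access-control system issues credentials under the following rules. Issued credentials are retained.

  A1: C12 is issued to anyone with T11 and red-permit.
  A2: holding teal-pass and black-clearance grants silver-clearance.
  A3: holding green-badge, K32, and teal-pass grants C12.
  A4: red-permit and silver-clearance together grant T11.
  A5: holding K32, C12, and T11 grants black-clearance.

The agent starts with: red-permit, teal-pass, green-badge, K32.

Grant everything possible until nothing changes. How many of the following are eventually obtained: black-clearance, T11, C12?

Holding green-badge, K32, and teal-pass grants C12 (A3).
black-clearance would need K32, C12, and T11 (A5), but T11 is never granted.
T11 would need red-permit and silver-clearance (A4), but silver-clearance is never granted.
C12: reached.
Reached: C12 — 1 of the 3.

1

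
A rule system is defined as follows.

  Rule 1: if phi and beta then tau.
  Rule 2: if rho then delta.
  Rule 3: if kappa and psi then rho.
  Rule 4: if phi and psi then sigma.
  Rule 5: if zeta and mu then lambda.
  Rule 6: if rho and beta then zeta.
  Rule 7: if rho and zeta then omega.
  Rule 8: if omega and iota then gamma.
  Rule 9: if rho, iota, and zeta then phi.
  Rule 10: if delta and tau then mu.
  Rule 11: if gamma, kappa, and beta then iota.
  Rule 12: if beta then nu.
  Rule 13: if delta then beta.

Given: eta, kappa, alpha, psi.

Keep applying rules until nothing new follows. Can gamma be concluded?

No

gamma would need omega and iota (Rule 8), but iota is never established.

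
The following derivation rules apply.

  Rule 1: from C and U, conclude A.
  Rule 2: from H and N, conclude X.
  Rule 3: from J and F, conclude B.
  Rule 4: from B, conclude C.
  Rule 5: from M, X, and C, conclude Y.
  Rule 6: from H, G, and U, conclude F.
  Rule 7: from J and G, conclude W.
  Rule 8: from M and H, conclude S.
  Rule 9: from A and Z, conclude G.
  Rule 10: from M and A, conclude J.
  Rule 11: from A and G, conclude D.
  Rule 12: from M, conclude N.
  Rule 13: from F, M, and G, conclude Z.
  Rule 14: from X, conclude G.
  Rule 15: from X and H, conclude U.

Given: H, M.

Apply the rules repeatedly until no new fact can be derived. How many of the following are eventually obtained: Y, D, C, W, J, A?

Y would need M, X, and C (Rule 5), but C is never established.
D would need A and G (Rule 11), but A is never established.
C would need B (Rule 4), but B is never established.
W would need J and G (Rule 7), but J is never established.
J would need M and A (Rule 10), but A is never established.
A would need C and U (Rule 1), but C is never established.
None of the 6 are reached.

0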